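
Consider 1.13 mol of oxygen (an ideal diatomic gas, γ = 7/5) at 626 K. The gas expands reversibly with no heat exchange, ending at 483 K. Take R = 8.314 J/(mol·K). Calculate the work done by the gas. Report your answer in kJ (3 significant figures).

Adiabatic ⇒ Q = 0, so W_by = −ΔU = nCᵥ(T₁ − T₂).
Cᵥ = 5R/2 = 20.79 J/(mol·K).
W = (1.13)(20.79)(626 − 483) = 3359 J.

W ≈ 3.36 kJ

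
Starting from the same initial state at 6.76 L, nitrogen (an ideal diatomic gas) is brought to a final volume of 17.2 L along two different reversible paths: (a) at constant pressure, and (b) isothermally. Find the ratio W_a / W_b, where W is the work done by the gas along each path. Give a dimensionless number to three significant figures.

W_a / W_b ≈ 1.65

Path (a) isobaric: W = P₁(V₂ − V₁) → W_a/(P₁V₁) = 1.544.
Path (b) isothermal: W = P₁V₁ ln(V₂/V₁) → W_b/(P₁V₁) = 0.9339.
W_a / W_b = 1.544 / 0.9339 = 1.654.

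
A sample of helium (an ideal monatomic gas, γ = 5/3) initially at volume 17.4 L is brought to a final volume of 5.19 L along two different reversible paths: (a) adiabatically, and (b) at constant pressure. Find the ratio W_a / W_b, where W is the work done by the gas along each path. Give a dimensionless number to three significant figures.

Path (a) adiabatic: W = P₁V₁(1 − (V₁/V₂)^(γ−1))/(γ−1) → W_a/(P₁V₁) = -1.86.
Path (b) isobaric: W = P₁(V₂ − V₁) → W_b/(P₁V₁) = -0.7017.
W_a / W_b = -1.86 / -0.7017 = 2.651.

W_a / W_b ≈ 2.65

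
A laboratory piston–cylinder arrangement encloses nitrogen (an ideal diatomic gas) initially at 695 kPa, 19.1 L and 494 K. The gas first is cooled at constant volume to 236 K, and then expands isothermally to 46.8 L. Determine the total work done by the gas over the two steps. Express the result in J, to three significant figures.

W_total ≈ 5680 J

Step 1 (isochoric): W = 0 (constant volume).
After step 1: P = 332 kPa (V unchanged).
Step 2 (isothermal): W = P₁V₁ ln(V₂/V₁) = (6342) ln(46.8/19.1) = 5683 J.
W_total = 0 + 5683 = 5683 J.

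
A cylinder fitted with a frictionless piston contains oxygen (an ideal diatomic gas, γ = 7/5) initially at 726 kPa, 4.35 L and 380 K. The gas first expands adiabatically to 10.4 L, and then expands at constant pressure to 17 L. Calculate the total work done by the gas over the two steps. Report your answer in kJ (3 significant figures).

W_total ≈ 3.74 kJ

Step 1 (adiabatic): W = (P₁V₁ − P₂V₂)/(γ−1) = (3158 − 2228)/0.4 = 2324 J.
After step 1: P = 214.3 kPa, V = 10.4 L, T = 268.1 K.
Step 2 (isobaric): W = PΔV = (214.3 kPa)(17 − 10.4 L) = 1414 J.
W_total = 2324 + 1414 = 3738 J.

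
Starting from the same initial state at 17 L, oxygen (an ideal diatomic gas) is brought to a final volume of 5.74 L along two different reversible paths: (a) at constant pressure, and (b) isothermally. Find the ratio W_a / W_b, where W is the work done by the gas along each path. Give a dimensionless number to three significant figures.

Path (a) isobaric: W = P₁(V₂ − V₁) → W_a/(P₁V₁) = -0.6624.
Path (b) isothermal: W = P₁V₁ ln(V₂/V₁) → W_b/(P₁V₁) = -1.086.
W_a / W_b = -0.6624 / -1.086 = 0.61.

W_a / W_b ≈ 0.610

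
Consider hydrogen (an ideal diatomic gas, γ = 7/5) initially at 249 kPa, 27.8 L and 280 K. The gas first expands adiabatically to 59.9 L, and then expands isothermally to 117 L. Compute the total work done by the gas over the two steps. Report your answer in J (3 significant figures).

W_total ≈ 7980 J

Step 1 (adiabatic): W = (P₁V₁ − P₂V₂)/(γ−1) = (6922 − 5092)/0.4 = 4575 J.
After step 1: P = 85.01 kPa, V = 59.9 L, T = 206 K.
Step 2 (isothermal): W = P₁V₁ ln(V₂/V₁) = (5092) ln(117/59.9) = 3409 J.
W_total = 4575 + 3409 = 7985 J.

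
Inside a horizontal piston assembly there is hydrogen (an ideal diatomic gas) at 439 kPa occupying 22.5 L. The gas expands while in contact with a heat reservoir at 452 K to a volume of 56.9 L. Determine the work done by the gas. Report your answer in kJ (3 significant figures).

W ≈ 9.16 kJ

Isothermal: W = nRT ln(V₂/V₁) = P₁V₁ ln(V₂/V₁).
P₁V₁ = (439 kPa)(22.5 L) = 9878 J.
W = 9878 × ln(56.9/22.5) = 9878 × 0.9278
W_by_gas = 9164 J.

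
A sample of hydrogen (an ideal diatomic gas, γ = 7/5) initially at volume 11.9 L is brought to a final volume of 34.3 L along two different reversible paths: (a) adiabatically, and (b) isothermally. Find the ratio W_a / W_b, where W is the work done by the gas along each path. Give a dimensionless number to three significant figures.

W_a / W_b ≈ 0.815

Path (a) adiabatic: W = P₁V₁(1 − (V₁/V₂)^(γ−1))/(γ−1) → W_a/(P₁V₁) = 0.863.
Path (b) isothermal: W = P₁V₁ ln(V₂/V₁) → W_b/(P₁V₁) = 1.059.
W_a / W_b = 0.863 / 1.059 = 0.8152.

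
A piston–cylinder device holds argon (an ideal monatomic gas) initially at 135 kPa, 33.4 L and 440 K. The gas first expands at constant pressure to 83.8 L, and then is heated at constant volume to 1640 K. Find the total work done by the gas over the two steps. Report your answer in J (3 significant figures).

W_total ≈ 6800 J

Step 1 (isobaric): W = PΔV = (135 kPa)(83.8 − 33.4 L) = 6804 J.
Step 2 (isochoric): W = 0 (constant volume).
W_total = 6804 + 0 = 6804 J.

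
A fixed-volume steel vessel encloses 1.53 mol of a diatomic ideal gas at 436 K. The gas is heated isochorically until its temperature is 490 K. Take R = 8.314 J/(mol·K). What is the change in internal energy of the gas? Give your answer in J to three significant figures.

Constant volume ⇒ W = 0, so Q = ΔU = nCᵥΔT with Cᵥ = 5R/2 = 20.79 J/(mol·K).
ΔU = (1.53)(20.79)(490 − 436) = 1717 J.

ΔU ≈ 1720 J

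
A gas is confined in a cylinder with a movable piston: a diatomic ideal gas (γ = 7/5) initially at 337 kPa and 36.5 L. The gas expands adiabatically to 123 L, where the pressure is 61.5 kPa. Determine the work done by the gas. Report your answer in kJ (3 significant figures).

W ≈ 11.8 kJ

Adiabatic: W = (P₁V₁ − P₂V₂)/(γ − 1) with γ = 7/5.
P₁V₁ = 12300 J, P₂V₂ = 7564 J.
W = (12300 − 7564) / 0.4 = 11840 J.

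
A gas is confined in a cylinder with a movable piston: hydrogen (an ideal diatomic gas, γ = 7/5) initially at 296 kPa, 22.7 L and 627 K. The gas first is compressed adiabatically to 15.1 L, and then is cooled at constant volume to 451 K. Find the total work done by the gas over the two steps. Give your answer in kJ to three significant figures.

W_total ≈ -2.98 kJ

Step 1 (adiabatic): W = (P₁V₁ − P₂V₂)/(γ−1) = (6719 − 7909)/0.4 = -2975 J.
Step 2 (isochoric): W = 0 (constant volume).
W_total = -2975 + 0 = -2975 J.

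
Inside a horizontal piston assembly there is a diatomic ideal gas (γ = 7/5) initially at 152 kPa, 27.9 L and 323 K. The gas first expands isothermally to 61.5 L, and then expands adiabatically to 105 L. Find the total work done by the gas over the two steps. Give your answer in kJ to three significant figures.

W_total ≈ 5.39 kJ

Step 1 (isothermal): W = P₁V₁ ln(V₂/V₁) = (4241) ln(61.5/27.9) = 3352 J.
After step 1: P = 68.96 kPa, V = 61.5 L, T = 323 K.
Step 2 (adiabatic): W = (P₁V₁ − P₂V₂)/(γ−1) = (4241 − 3424)/0.4 = 2042 J.
W_total = 3352 + 2042 = 5394 J.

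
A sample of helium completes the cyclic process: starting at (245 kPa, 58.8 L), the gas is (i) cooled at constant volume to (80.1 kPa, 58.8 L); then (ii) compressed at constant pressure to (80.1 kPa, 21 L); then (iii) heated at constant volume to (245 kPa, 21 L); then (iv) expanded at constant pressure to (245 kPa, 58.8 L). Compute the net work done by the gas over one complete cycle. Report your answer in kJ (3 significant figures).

Constant-volume legs do no work.
W(ii) = (80.1)(21 − 58.8) = -3028 J; W(iv) = (245)(58.8 − 21) = 9261 J.
W_net = -3028 + 9261 = 6233 J (the clockwise enclosed area).

W_net ≈ 6.23 kJ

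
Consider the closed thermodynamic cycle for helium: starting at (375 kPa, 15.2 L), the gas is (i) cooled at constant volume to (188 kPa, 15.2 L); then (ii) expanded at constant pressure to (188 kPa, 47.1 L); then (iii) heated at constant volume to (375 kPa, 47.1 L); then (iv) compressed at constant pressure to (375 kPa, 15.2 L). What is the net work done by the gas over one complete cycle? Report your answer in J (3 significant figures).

W_net ≈ -5970 J

Constant-volume legs do no work.
W(ii) = (188)(47.1 − 15.2) = 5997 J; W(iv) = (375)(15.2 − 47.1) = -11962 J.
W_net = 5997 − 11962 = -5965 J (the counter-clockwise enclosed area).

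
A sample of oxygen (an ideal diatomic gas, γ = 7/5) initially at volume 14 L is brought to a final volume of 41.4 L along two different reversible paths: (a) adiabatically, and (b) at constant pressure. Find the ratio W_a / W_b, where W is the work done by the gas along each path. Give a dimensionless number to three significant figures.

Path (a) adiabatic: W = P₁V₁(1 − (V₁/V₂)^(γ−1))/(γ−1) → W_a/(P₁V₁) = 0.8797.
Path (b) isobaric: W = P₁(V₂ − V₁) → W_b/(P₁V₁) = 1.957.
W_a / W_b = 0.8797 / 1.957 = 0.4495.

W_a / W_b ≈ 0.449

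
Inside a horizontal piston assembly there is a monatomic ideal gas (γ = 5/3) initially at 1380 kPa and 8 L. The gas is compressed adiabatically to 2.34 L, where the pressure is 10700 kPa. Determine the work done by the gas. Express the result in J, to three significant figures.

Adiabatic: W = (P₁V₁ − P₂V₂)/(γ − 1) with γ = 5/3.
P₁V₁ = 11040 J, P₂V₂ = 25038 J.
W = (11040 − 25038) / 0.6667 = -20997 J.

W ≈ -21000 J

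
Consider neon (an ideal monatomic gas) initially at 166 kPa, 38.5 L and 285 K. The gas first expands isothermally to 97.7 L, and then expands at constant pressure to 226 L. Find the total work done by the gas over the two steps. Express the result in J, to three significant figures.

W_total ≈ 14300 J

Step 1 (isothermal): W = P₁V₁ ln(V₂/V₁) = (6391) ln(97.7/38.5) = 5952 J.
After step 1: P = 65.41 kPa, V = 97.7 L, T = 285 K.
Step 2 (isobaric): W = PΔV = (65.41 kPa)(226 − 97.7 L) = 8393 J.
W_total = 5952 + 8393 = 14344 J.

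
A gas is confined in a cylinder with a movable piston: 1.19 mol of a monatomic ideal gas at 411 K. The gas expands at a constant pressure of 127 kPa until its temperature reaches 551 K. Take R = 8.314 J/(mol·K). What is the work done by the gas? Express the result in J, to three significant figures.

W ≈ 1390 J

Isobaric: W = P ΔV = nR ΔT.
W = (1.19)(8.314)(551 − 411) = 1385 J.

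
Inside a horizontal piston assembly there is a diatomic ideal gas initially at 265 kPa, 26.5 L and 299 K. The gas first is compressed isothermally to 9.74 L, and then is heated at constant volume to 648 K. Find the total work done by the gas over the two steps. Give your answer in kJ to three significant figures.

W_total ≈ -7.03 kJ

Step 1 (isothermal): W = P₁V₁ ln(V₂/V₁) = (7022) ln(9.74/26.5) = -7029 J.
Step 2 (isochoric): W = 0 (constant volume).
W_total = -7029 + 0 = -7029 J.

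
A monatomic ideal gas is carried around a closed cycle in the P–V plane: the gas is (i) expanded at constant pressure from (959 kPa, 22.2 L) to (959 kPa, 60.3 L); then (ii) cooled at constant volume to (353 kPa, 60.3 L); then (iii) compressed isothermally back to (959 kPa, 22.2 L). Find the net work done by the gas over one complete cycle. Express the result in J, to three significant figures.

Leg (i): W = PΔV = (959)(60.3 − 22.2) = 36538 J.
Leg (ii): W = 0.
Leg (iii): W = PᵢVᵢ ln(V_f/Vᵢ) = (21286) ln(22.2/60.3) = -21270 J.
W_net = 36538 − 21270 = 15268 J.

W_net ≈ 15300 J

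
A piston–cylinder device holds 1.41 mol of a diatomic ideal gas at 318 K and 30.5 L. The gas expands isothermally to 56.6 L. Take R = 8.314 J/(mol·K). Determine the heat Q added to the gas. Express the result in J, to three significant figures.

Isothermal ⇒ ΔU = 0, so Q = W = nRT ln(V₂/V₁).
Q = (1.41)(8.314)(318) ln(56.6/30.5) = 3728 × 0.6183 = 2305 J.

Q ≈ 2300 J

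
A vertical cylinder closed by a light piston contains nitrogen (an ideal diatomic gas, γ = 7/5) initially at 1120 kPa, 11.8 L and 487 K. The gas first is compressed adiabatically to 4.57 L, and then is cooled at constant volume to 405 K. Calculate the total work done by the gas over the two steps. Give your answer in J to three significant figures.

Step 1 (adiabatic): W = (P₁V₁ − P₂V₂)/(γ−1) = (13216 − 19315)/0.4 = -15247 J.
Step 2 (isochoric): W = 0 (constant volume).
W_total = -15247 + 0 = -15247 J.

W_total ≈ -15200 J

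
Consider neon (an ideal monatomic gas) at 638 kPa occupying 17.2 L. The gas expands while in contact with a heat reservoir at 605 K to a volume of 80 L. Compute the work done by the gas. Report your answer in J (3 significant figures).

W ≈ 16900 J

Isothermal: W = nRT ln(V₂/V₁) = P₁V₁ ln(V₂/V₁).
P₁V₁ = (638 kPa)(17.2 L) = 10974 J.
W = 10974 × ln(80/17.2) = 10974 × 1.537
W_by_gas = 16868 J.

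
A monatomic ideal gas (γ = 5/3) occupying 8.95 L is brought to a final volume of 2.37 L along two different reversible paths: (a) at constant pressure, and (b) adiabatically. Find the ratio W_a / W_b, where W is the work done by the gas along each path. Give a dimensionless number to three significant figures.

Path (a) isobaric: W = P₁(V₂ − V₁) → W_a/(P₁V₁) = -0.7352.
Path (b) adiabatic: W = P₁V₁(1 − (V₁/V₂)^(γ−1))/(γ−1) → W_b/(P₁V₁) = -2.138.
W_a / W_b = -0.7352 / -2.138 = 0.3439.

W_a / W_b ≈ 0.344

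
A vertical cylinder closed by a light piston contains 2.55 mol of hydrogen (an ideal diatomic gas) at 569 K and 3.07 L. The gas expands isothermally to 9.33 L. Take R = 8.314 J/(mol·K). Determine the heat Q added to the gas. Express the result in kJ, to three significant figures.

Isothermal ⇒ ΔU = 0, so Q = W = nRT ln(V₂/V₁).
Q = (2.55)(8.314)(569) ln(9.33/3.07) = 12063 × 1.112 = 13409 J.

Q ≈ 13.4 kJ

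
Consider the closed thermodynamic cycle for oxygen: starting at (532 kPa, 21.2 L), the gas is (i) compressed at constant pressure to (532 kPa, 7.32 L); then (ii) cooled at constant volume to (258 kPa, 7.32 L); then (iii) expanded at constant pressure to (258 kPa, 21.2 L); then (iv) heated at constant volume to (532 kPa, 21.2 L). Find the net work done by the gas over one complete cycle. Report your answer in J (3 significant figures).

Constant-volume legs do no work.
W(i) = (532)(7.32 − 21.2) = -7384 J; W(iii) = (258)(21.2 − 7.32) = 3581 J.
W_net = -7384 + 3581 = -3803 J (the counter-clockwise enclosed area).

W_net ≈ -3800 J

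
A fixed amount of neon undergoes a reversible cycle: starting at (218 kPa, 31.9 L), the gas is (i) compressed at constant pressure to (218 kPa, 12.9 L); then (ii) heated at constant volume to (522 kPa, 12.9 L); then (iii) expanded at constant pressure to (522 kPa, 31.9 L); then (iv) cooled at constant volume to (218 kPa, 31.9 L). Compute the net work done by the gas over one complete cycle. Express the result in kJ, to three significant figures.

Constant-volume legs do no work.
W(i) = (218)(12.9 − 31.9) = -4142 J; W(iii) = (522)(31.9 − 12.9) = 9918 J.
W_net = -4142 + 9918 = 5776 J (the clockwise enclosed area).

W_net ≈ 5.78 kJ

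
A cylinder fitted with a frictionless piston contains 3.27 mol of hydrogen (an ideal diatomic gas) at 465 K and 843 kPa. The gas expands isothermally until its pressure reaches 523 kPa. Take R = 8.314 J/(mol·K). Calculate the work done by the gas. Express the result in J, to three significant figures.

Isothermal process: W = nRT ln(V₂/V₁) = nRT ln(P₁/P₂).
W = (3.27)(8.314)(465) × ln(843/523)
  = 12642 × ln(1.612) = 12642 × 0.4774
W_by_gas = 6035 J.

W ≈ 6040 J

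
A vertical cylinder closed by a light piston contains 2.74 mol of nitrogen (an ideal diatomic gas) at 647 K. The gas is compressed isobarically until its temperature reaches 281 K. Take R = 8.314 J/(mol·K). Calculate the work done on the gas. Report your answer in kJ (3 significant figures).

W ≈ 8.34 kJ

Isobaric: W = P ΔV = nR ΔT.
W = (2.74)(8.314)(281 − 647) = -8338 J.
Work on gas = −W_by = 8338 J.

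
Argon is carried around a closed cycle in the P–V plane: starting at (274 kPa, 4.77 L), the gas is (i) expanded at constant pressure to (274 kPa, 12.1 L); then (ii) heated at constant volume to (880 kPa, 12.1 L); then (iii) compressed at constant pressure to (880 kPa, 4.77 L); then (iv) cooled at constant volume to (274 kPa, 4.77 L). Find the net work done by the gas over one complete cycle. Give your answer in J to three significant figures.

Constant-volume legs do no work.
W(i) = (274)(12.1 − 4.77) = 2008 J; W(iii) = (880)(4.77 − 12.1) = -6450 J.
W_net = 2008 − 6450 = -4442 J (the counter-clockwise enclosed area).

W_net ≈ -4440 J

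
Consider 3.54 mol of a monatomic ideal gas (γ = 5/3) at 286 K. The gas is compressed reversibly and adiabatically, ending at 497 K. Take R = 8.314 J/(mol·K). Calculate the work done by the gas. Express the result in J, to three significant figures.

W ≈ -9320 J

Adiabatic ⇒ Q = 0, so W_by = −ΔU = nCᵥ(T₁ − T₂).
Cᵥ = 3R/2 = 12.47 J/(mol·K).
W = (3.54)(12.47)(286 − 497) = -9315 J.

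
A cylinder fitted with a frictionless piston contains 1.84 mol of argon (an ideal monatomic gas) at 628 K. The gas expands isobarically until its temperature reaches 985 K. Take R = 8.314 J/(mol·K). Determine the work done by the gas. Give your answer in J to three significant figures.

W ≈ 5460 J

Isobaric: W = P ΔV = nR ΔT.
W = (1.84)(8.314)(985 − 628) = 5461 J.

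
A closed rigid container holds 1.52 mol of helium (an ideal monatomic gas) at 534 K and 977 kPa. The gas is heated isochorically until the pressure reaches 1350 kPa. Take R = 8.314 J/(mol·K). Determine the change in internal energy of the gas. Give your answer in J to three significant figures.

ΔU ≈ 3860 J

Constant volume ⇒ W = 0, so Q = ΔU = nCᵥΔT with Cᵥ = 3R/2 = 12.47 J/(mol·K).
At constant V, T₂/T₁ = P₂/P₁ ⇒ ΔT = T₁(P₂/P₁ − 1) = 534·(1350/977 − 1) = 203.9 K.
ΔU = (1.52)(12.47)(203.9) = 3865 J.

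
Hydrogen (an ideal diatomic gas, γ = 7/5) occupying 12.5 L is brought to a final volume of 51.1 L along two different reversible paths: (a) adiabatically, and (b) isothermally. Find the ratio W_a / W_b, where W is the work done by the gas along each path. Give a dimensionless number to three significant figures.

W_a / W_b ≈ 0.765

Path (a) adiabatic: W = P₁V₁(1 − (V₁/V₂)^(γ−1))/(γ−1) → W_a/(P₁V₁) = 1.077.
Path (b) isothermal: W = P₁V₁ ln(V₂/V₁) → W_b/(P₁V₁) = 1.408.
W_a / W_b = 1.077 / 1.408 = 0.7646.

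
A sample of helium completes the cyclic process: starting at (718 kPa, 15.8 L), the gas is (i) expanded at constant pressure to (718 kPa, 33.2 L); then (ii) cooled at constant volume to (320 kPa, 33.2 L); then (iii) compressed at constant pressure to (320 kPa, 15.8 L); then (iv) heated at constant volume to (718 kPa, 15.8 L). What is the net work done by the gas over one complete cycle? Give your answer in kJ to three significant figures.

Constant-volume legs do no work.
W(i) = (718)(33.2 − 15.8) = 12493 J; W(iii) = (320)(15.8 − 33.2) = -5568 J.
W_net = 12493 − 5568 = 6925 J (the clockwise enclosed area).

W_net ≈ 6.93 kJ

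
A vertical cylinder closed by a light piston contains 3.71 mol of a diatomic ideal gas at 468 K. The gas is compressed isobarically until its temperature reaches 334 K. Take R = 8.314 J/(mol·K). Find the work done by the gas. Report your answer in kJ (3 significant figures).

W ≈ -4.13 kJ

Isobaric: W = P ΔV = nR ΔT.
W = (3.71)(8.314)(334 − 468) = -4133 J.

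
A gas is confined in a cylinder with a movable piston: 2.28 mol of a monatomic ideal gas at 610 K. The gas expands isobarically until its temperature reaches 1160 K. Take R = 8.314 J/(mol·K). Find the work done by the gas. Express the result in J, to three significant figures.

W ≈ 10400 J

Isobaric: W = P ΔV = nR ΔT.
W = (2.28)(8.314)(1160 − 610) = 10426 J.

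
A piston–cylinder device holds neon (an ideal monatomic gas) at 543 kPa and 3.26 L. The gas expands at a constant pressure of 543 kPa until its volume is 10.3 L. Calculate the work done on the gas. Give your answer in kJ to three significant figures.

W ≈ -3.82 kJ

Isobaric: W = P ΔV.
W = (543 kPa)(10.3 − 3.26 L) = (543)(7.04) = 3823 J.
Work on gas = −W_by = -3823 J.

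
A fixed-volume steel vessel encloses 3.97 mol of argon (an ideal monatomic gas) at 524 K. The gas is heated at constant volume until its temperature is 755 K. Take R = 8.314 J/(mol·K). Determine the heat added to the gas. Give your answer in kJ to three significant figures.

Q ≈ 11.4 kJ

Constant volume ⇒ W = 0, so Q = ΔU = nCᵥΔT with Cᵥ = 3R/2 = 12.47 J/(mol·K).
ΔU = (3.97)(12.47)(755 − 524) = 11437 J.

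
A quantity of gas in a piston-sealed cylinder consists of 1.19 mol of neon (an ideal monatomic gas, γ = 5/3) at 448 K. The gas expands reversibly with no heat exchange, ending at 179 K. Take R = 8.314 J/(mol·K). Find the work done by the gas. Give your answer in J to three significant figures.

W ≈ 3990 J

Adiabatic ⇒ Q = 0, so W_by = −ΔU = nCᵥ(T₁ − T₂).
Cᵥ = 3R/2 = 12.47 J/(mol·K).
W = (1.19)(12.47)(448 − 179) = 3992 J.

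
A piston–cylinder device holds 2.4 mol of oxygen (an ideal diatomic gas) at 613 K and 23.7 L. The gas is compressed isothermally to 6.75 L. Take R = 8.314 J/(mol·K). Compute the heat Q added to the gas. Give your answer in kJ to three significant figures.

Q ≈ -15.4 kJ

Isothermal ⇒ ΔU = 0, so Q = W = nRT ln(V₂/V₁).
Q = (2.4)(8.314)(613) ln(6.75/23.7) = 12232 × -1.256 = -15362 J.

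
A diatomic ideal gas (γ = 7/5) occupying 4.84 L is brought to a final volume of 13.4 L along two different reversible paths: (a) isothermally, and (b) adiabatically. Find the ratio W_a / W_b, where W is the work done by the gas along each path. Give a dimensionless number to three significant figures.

W_a / W_b ≈ 1.22

Path (a) isothermal: W = P₁V₁ ln(V₂/V₁) → W_a/(P₁V₁) = 1.018.
Path (b) adiabatic: W = P₁V₁(1 − (V₁/V₂)^(γ−1))/(γ−1) → W_b/(P₁V₁) = 0.8364.
W_a / W_b = 1.018 / 0.8364 = 1.217.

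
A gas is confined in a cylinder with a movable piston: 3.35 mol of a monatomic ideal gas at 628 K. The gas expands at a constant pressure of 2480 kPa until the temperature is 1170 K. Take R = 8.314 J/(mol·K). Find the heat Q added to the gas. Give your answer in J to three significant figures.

Q ≈ 37700 J

Isobaric: W = nRΔT = (3.35)(8.314)(542) = 15096 J.
ΔU = nCᵥΔT with Cᵥ = 3R/2: ΔU = (3.35)(12.47)(542) = 22644 J.
Q = ΔU + W = 22644 + 15096 = 37739 J.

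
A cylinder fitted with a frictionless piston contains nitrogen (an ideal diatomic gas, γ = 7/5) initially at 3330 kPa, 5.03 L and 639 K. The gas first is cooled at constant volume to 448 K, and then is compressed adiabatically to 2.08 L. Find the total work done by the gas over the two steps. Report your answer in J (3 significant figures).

Step 1 (isochoric): W = 0 (constant volume).
After step 1: P = 2335 kPa (V unchanged).
Step 2 (adiabatic): W = (P₁V₁ − P₂V₂)/(γ−1) = (11743 − 16718)/0.4 = -12437 J.
W_total = 0 − 12437 = -12437 J.

W_total ≈ -12400 J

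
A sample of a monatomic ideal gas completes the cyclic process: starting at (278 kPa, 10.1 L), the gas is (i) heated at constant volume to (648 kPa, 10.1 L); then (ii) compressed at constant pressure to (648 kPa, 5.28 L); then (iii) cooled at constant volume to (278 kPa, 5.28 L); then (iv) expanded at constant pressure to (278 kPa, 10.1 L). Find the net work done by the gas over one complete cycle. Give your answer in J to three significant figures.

Constant-volume legs do no work.
W(ii) = (648)(5.28 − 10.1) = -3123 J; W(iv) = (278)(10.1 − 5.28) = 1340 J.
W_net = -3123 + 1340 = -1783 J (the counter-clockwise enclosed area).

W_net ≈ -1780 J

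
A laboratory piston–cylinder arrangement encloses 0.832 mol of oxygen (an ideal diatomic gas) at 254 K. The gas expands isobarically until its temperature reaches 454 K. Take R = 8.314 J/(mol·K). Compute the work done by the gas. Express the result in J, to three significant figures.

W ≈ 1380 J

Isobaric: W = P ΔV = nR ΔT.
W = (0.832)(8.314)(454 − 254) = 1383 J.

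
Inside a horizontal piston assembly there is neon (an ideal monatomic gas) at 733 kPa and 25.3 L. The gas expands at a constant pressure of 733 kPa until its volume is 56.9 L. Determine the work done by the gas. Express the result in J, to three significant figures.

Isobaric: W = P ΔV.
W = (733 kPa)(56.9 − 25.3 L) = (733)(31.6) = 23163 J.

W ≈ 23200 J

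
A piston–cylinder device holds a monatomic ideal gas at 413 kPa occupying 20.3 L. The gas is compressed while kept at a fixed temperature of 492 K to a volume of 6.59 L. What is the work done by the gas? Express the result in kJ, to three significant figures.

W ≈ -9.43 kJ

Isothermal: W = nRT ln(V₂/V₁) = P₁V₁ ln(V₂/V₁).
P₁V₁ = (413 kPa)(20.3 L) = 8384 J.
W = 8384 × ln(6.59/20.3) = 8384 × -1.125
W_by_gas = -9432 J.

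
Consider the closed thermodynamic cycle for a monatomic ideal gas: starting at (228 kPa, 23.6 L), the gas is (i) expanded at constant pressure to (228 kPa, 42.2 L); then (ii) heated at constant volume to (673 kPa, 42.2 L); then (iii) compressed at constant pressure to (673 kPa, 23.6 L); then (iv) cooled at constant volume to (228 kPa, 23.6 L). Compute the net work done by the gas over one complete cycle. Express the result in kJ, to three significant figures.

Constant-volume legs do no work.
W(i) = (228)(42.2 − 23.6) = 4241 J; W(iii) = (673)(23.6 − 42.2) = -12518 J.
W_net = 4241 − 12518 = -8277 J (the counter-clockwise enclosed area).

W_net ≈ -8.28 kJ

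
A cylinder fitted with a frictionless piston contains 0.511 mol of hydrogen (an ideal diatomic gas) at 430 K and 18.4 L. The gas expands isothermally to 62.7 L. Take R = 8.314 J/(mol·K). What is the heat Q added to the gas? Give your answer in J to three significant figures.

Q ≈ 2240 J

Isothermal ⇒ ΔU = 0, so Q = W = nRT ln(V₂/V₁).
Q = (0.511)(8.314)(430) ln(62.7/18.4) = 1827 × 1.226 = 2240 J.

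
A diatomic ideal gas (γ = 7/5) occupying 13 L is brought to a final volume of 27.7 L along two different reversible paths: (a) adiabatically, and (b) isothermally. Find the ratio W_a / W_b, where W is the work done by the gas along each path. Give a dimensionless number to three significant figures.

Path (a) adiabatic: W = P₁V₁(1 − (V₁/V₂)^(γ−1))/(γ−1) → W_a/(P₁V₁) = 0.6528.
Path (b) isothermal: W = P₁V₁ ln(V₂/V₁) → W_b/(P₁V₁) = 0.7565.
W_a / W_b = 0.6528 / 0.7565 = 0.8629.

W_a / W_b ≈ 0.863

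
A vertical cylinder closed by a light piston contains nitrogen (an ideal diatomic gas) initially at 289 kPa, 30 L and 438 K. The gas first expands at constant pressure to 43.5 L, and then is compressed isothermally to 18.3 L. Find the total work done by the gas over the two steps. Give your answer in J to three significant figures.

Step 1 (isobaric): W = PΔV = (289 kPa)(43.5 − 30 L) = 3902 J.
After step 1: P = 289 kPa, V = 43.5 L, T = 635.1 K.
Step 2 (isothermal): W = P₁V₁ ln(V₂/V₁) = (12572) ln(18.3/43.5) = -10885 J.
W_total = 3902 − 10885 = -6984 J.

W_total ≈ -6980 J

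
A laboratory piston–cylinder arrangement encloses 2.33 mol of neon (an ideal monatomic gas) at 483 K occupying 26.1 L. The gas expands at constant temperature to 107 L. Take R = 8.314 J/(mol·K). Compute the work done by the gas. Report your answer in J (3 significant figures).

W ≈ 13200 J

Isothermal: W = nRT ln(V₂/V₁).
W = (2.33)(8.314)(483) × ln(107/26.1)
  = 9356 × 1.411
W_by_gas = 13201 J.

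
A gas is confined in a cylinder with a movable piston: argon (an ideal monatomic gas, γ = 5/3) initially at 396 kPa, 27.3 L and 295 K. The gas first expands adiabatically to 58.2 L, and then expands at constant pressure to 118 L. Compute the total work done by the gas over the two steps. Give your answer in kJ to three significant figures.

W_total ≈ 13.1 kJ

Step 1 (adiabatic): W = (P₁V₁ − P₂V₂)/(γ−1) = (10811 − 6527)/0.667 = 6426 J.
After step 1: P = 112.1 kPa, V = 58.2 L, T = 178.1 K.
Step 2 (isobaric): W = PΔV = (112.1 kPa)(118 − 58.2 L) = 6706 J.
W_total = 6426 + 6706 = 13132 J.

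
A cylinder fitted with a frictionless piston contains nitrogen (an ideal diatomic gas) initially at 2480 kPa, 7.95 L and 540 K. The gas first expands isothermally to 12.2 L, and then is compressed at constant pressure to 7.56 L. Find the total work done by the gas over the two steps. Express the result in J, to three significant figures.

Step 1 (isothermal): W = P₁V₁ ln(V₂/V₁) = (19716) ln(12.2/7.95) = 8444 J.
After step 1: P = 1616 kPa, V = 12.2 L, T = 540 K.
Step 2 (isobaric): W = PΔV = (1616 kPa)(7.56 − 12.2 L) = -7499 J.
W_total = 8444 − 7499 = 945.1 J.

W_total ≈ 945 J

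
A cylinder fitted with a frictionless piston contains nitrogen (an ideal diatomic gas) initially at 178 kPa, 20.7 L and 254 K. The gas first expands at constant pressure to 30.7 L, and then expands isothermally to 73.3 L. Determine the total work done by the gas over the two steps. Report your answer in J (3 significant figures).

W_total ≈ 6540 J

Step 1 (isobaric): W = PΔV = (178 kPa)(30.7 − 20.7 L) = 1780 J.
After step 1: P = 178 kPa, V = 30.7 L, T = 376.7 K.
Step 2 (isothermal): W = P₁V₁ ln(V₂/V₁) = (5465) ln(73.3/30.7) = 4756 J.
W_total = 1780 + 4756 = 6536 J.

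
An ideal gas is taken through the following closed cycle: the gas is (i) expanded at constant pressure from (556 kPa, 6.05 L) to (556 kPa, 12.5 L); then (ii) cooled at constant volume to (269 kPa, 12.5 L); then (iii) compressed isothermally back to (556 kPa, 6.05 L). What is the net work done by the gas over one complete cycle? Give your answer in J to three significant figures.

W_net ≈ 1150 J

Leg (i): W = PΔV = (556)(12.5 − 6.05) = 3586 J.
Leg (ii): W = 0.
Leg (iii): W = PᵢVᵢ ln(V_f/Vᵢ) = (3362) ln(6.05/12.5) = -2440 J.
W_net = 3586 − 2440 = 1146 J.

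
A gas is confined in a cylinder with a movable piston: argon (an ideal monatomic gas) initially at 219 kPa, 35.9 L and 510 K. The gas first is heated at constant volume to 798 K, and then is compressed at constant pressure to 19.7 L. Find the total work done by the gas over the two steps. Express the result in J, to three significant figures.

W_total ≈ -5550 J

Step 1 (isochoric): W = 0 (constant volume).
After step 1: P = 342.7 kPa (V unchanged).
Step 2 (isobaric): W = PΔV = (342.7 kPa)(19.7 − 35.9 L) = -5551 J.
W_total = 0 − 5551 = -5551 J.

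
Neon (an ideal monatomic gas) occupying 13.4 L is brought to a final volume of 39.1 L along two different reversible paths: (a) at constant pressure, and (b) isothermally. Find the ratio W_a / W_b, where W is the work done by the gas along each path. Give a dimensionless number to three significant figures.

Path (a) isobaric: W = P₁(V₂ − V₁) → W_a/(P₁V₁) = 1.918.
Path (b) isothermal: W = P₁V₁ ln(V₂/V₁) → W_b/(P₁V₁) = 1.071.
W_a / W_b = 1.918 / 1.071 = 1.791.

W_a / W_b ≈ 1.79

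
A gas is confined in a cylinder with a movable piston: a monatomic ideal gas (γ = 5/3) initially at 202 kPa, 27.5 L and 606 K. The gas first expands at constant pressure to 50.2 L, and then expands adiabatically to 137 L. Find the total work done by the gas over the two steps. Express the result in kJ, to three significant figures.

W_total ≈ 12.0 kJ

Step 1 (isobaric): W = PΔV = (202 kPa)(50.2 − 27.5 L) = 4585 J.
After step 1: P = 202 kPa, V = 50.2 L, T = 1106 K.
Step 2 (adiabatic): W = (P₁V₁ − P₂V₂)/(γ−1) = (10140 − 5193)/0.667 = 7422 J.
W_total = 4585 + 7422 = 12007 J.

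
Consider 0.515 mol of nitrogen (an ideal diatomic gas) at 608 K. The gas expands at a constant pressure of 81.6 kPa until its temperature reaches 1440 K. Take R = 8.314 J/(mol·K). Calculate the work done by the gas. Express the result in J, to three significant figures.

Isobaric: W = P ΔV = nR ΔT.
W = (0.515)(8.314)(1440 − 608) = 3562 J.

W ≈ 3560 J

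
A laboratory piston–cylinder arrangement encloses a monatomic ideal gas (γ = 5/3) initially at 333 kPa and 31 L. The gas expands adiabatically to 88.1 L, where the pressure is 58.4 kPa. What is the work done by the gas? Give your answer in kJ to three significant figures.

Adiabatic: W = (P₁V₁ − P₂V₂)/(γ − 1) with γ = 5/3.
P₁V₁ = 10323 J, P₂V₂ = 5145 J.
W = (10323 − 5145) / 0.6667 = 7767 J.

W ≈ 7.77 kJ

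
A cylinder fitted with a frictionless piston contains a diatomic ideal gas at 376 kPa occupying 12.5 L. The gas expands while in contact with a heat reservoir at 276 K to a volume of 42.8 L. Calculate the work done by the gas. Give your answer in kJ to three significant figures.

W ≈ 5.78 kJ

Isothermal: W = nRT ln(V₂/V₁) = P₁V₁ ln(V₂/V₁).
P₁V₁ = (376 kPa)(12.5 L) = 4700 J.
W = 4700 × ln(42.8/12.5) = 4700 × 1.231
W_by_gas = 5785 J.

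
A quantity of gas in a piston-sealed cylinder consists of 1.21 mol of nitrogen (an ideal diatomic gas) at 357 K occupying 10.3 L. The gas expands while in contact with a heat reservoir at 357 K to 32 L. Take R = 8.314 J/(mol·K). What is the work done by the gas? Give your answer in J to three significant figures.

W ≈ 4070 J

Isothermal: W = nRT ln(V₂/V₁).
W = (1.21)(8.314)(357) × ln(32/10.3)
  = 3591 × 1.134
W_by_gas = 4071 J.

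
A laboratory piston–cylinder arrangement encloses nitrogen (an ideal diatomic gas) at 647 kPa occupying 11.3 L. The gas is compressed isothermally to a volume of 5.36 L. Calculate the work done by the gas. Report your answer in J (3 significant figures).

W ≈ -5450 J

Isothermal: W = nRT ln(V₂/V₁) = P₁V₁ ln(V₂/V₁).
P₁V₁ = (647 kPa)(11.3 L) = 7311 J.
W = 7311 × ln(5.36/11.3) = 7311 × -0.7458
W_by_gas = -5453 J.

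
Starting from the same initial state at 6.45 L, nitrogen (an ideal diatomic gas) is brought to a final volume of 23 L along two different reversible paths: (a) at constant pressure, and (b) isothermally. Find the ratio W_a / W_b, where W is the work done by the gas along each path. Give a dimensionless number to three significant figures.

Path (a) isobaric: W = P₁(V₂ − V₁) → W_a/(P₁V₁) = 2.566.
Path (b) isothermal: W = P₁V₁ ln(V₂/V₁) → W_b/(P₁V₁) = 1.271.
W_a / W_b = 2.566 / 1.271 = 2.018.

W_a / W_b ≈ 2.02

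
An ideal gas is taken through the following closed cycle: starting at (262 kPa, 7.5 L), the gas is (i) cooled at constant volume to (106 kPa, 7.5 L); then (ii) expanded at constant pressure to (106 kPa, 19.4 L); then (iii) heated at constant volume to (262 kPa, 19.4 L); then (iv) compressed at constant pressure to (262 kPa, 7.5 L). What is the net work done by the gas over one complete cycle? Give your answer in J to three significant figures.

Constant-volume legs do no work.
W(ii) = (106)(19.4 − 7.5) = 1261 J; W(iv) = (262)(7.5 − 19.4) = -3118 J.
W_net = 1261 − 3118 = -1856 J (the counter-clockwise enclosed area).

W_net ≈ -1860 J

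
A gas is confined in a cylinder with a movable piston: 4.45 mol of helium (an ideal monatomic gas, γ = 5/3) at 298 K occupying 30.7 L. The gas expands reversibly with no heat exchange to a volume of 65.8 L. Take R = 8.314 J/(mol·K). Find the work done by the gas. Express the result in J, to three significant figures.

Adiabatic: TV^(γ−1) = const with γ = 5/3.
T₂ = T₁ (V₁/V₂)^(γ−1) = 298 × (30.7/65.8)^0.667 = 298 × 0.6016 = 179.3 K.
W_by = nCᵥ(T₁ − T₂) = (4.45)(12.47)(298 − 179.3) = 6589 J.

W ≈ 6590 J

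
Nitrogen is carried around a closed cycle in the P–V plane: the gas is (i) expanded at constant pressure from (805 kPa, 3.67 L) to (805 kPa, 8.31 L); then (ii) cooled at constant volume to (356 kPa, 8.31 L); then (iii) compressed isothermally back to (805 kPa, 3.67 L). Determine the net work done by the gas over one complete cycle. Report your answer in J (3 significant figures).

W_net ≈ 1320 J

Leg (i): W = PΔV = (805)(8.31 − 3.67) = 3735 J.
Leg (ii): W = 0.
Leg (iii): W = PᵢVᵢ ln(V_f/Vᵢ) = (2958) ln(3.67/8.31) = -2418 J.
W_net = 3735 − 2418 = 1317 J.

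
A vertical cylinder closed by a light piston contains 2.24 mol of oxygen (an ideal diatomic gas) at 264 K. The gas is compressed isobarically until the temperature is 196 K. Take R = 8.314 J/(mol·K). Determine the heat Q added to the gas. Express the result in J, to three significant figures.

Q ≈ -4430 J

Isobaric: W = nRΔT = (2.24)(8.314)(-68) = -1266 J.
ΔU = nCᵥΔT with Cᵥ = 5R/2: ΔU = (2.24)(20.79)(-68) = -3166 J.
Q = ΔU + W = -3166 − 1266 = -4432 J.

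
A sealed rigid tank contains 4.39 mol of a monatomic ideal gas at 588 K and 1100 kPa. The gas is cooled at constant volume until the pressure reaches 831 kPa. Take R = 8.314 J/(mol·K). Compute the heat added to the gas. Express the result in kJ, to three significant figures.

Constant volume ⇒ W = 0, so Q = ΔU = nCᵥΔT with Cᵥ = 3R/2 = 12.47 J/(mol·K).
At constant V, T₂/T₁ = P₂/P₁ ⇒ ΔT = T₁(P₂/P₁ − 1) = 588·(831/1100 − 1) = -143.8 K.
ΔU = (4.39)(12.47)(-143.8) = -7872 J.

Q ≈ -7.87 kJ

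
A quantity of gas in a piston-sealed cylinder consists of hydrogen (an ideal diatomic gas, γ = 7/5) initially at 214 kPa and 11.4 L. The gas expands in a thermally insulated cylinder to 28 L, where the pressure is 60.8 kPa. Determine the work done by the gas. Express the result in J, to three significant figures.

W ≈ 1840 J

Adiabatic: W = (P₁V₁ − P₂V₂)/(γ − 1) with γ = 7/5.
P₁V₁ = 2440 J, P₂V₂ = 1702 J.
W = (2440 − 1702) / 0.4 = 1843 J.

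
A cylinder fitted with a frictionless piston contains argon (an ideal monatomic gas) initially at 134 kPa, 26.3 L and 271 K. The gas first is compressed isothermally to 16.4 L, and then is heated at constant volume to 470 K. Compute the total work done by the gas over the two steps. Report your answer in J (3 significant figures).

W_total ≈ -1660 J

Step 1 (isothermal): W = P₁V₁ ln(V₂/V₁) = (3524) ln(16.4/26.3) = -1664 J.
Step 2 (isochoric): W = 0 (constant volume).
W_total = -1664 + 0 = -1664 J.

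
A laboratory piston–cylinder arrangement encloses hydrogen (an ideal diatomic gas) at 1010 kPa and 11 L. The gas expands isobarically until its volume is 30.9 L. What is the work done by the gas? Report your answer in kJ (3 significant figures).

W ≈ 20.1 kJ

Isobaric: W = P ΔV.
W = (1010 kPa)(30.9 − 11 L) = (1010)(19.9) = 20099 J.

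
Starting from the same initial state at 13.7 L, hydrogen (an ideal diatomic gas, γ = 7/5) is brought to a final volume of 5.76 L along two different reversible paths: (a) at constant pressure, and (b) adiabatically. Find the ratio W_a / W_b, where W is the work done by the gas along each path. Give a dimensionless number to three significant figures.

Path (a) isobaric: W = P₁(V₂ − V₁) → W_a/(P₁V₁) = -0.5796.
Path (b) adiabatic: W = P₁V₁(1 − (V₁/V₂)^(γ−1))/(γ−1) → W_b/(P₁V₁) = -1.036.
W_a / W_b = -0.5796 / -1.036 = 0.5597.

W_a / W_b ≈ 0.560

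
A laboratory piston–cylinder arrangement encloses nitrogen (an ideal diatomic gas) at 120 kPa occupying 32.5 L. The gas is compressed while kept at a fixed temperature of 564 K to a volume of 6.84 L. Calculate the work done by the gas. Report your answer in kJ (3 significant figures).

W ≈ -6.08 kJ

Isothermal: W = nRT ln(V₂/V₁) = P₁V₁ ln(V₂/V₁).
P₁V₁ = (120 kPa)(32.5 L) = 3900 J.
W = 3900 × ln(6.84/32.5) = 3900 × -1.558
W_by_gas = -6078 J.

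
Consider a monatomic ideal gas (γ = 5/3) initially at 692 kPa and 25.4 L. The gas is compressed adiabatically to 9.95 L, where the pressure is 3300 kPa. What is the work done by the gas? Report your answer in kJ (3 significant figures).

Adiabatic: W = (P₁V₁ − P₂V₂)/(γ − 1) with γ = 5/3.
P₁V₁ = 17577 J, P₂V₂ = 32835 J.
W = (17577 − 32835) / 0.6667 = -22887 J.

W ≈ -22.9 kJ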